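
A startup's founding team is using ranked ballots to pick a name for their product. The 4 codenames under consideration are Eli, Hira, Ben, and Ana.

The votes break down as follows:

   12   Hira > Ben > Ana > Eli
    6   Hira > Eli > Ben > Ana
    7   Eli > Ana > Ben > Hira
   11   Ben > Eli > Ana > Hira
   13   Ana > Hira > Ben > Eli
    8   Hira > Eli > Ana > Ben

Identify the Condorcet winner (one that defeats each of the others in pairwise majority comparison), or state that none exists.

Head-to-head results (57 voters total):
Eli vs Hira: Hira wins 39–18.
Eli vs Ben: Ben wins 36–21.
Eli vs Ana: Eli wins 32–25.
Hira vs Ben: Hira wins 39–18.
Hira vs Ana: Ana wins 31–26.
Ben vs Ana: Ben wins 29–28.
No candidate beats all others: Eli beats Ana beats Hira beats Eli, a majority cycle.

There is no Condorcet winner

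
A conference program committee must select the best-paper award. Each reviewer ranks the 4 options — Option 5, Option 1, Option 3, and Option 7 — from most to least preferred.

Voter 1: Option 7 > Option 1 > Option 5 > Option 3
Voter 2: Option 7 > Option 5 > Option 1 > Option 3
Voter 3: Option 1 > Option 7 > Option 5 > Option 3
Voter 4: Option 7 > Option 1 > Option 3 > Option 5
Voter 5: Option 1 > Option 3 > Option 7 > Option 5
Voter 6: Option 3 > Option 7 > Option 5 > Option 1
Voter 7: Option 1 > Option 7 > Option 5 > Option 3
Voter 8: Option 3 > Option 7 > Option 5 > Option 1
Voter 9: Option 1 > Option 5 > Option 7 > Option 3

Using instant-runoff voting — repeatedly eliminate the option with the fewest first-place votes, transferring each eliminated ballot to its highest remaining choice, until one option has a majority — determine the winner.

Round 1: Option 1 4, Option 7 3, Option 3 2, Option 5 0. Option 5 has the fewest and is eliminated.
Round 2: Option 1 4, Option 7 3, Option 3 2. Option 3 has the fewest and is eliminated.
Round 3: Option 7 5, Option 1 4. Option 7 has a majority.

Option 7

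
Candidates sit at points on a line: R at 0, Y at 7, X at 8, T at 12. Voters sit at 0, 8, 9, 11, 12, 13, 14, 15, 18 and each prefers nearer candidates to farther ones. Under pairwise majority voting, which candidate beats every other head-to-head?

T

With single-peaked preferences on a line, the Condorcet winner is the candidate closest to the median voter.
The median voter (position 12) is closest to T at 12.
Check: T vs R — voters closer to T: 8 of 9.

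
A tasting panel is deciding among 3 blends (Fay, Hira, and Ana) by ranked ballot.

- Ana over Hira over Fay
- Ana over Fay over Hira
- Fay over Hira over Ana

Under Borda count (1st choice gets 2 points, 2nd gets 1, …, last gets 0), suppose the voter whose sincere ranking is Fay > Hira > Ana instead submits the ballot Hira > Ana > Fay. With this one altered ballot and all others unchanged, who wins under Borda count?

Borda totals with the altered ballot: Fay 1, Hira 3, Ana 5.
The winner is unchanged: still Ana.

Ana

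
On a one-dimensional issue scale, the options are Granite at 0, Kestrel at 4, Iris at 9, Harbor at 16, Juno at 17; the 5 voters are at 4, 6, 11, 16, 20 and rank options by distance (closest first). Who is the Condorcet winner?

Iris

With single-peaked preferences on a line, the Condorcet winner is the candidate closest to the median voter.
The median voter (position 11) is closest to Iris at 9.
Check: Iris vs Granite — voters closer to Iris: 4 of 5.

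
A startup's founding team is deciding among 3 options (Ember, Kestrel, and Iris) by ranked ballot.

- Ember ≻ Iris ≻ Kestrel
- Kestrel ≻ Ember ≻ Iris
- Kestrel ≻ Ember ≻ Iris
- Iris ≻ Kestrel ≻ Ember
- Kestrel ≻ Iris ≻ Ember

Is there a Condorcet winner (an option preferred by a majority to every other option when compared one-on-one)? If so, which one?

Head-to-head results (5 voters total):
Ember vs Kestrel: Kestrel wins 4–1.
Ember vs Iris: Ember wins 3–2.
Kestrel vs Iris: Kestrel wins 3–2.
Kestrel beats each rival — Ember (4–1), Iris (3–2) — so Kestrel is the Condorcet winner.

Kestrel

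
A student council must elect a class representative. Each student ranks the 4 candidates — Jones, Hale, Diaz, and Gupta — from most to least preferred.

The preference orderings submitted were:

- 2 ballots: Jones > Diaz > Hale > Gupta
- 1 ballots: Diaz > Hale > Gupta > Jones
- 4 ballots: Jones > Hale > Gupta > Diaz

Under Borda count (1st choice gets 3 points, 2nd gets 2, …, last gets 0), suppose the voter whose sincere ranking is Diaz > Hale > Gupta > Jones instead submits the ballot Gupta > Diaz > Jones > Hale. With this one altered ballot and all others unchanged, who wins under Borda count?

Jones

Borda totals with the altered ballot: Jones 19, Hale 10, Diaz 6, Gupta 7.
The winner is unchanged: still Jones.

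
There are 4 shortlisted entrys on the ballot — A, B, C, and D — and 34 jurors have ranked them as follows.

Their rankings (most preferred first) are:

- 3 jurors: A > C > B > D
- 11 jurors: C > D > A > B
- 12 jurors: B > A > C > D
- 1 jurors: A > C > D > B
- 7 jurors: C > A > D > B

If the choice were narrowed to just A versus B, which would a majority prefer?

Ballots ranking A above B: 3+11+1+7 = 22.
Ballots ranking B above A: 12.
A wins the head-to-head, 22–12.

A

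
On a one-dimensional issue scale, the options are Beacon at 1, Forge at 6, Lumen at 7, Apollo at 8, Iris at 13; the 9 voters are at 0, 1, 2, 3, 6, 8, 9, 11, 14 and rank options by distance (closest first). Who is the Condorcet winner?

Forge

With single-peaked preferences on a line, the Condorcet winner is the candidate closest to the median voter.
The median voter (position 6) is closest to Forge at 6.
Check: Forge vs Lumen — voters closer to Forge: 5 of 9.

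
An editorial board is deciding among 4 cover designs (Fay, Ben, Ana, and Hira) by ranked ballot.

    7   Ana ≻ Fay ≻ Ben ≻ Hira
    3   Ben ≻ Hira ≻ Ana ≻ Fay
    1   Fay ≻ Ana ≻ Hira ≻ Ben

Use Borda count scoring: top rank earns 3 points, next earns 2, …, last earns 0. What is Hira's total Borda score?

Borda scores:
  Fay: 7·2 + 3·0 + 3 = 17
  Ben: 7·1 + 3·3 + 0 = 16
  Ana: 7·3 + 3·1 + 2 = 26
  Hira: 7·0 + 3·2 + 1 = 7

7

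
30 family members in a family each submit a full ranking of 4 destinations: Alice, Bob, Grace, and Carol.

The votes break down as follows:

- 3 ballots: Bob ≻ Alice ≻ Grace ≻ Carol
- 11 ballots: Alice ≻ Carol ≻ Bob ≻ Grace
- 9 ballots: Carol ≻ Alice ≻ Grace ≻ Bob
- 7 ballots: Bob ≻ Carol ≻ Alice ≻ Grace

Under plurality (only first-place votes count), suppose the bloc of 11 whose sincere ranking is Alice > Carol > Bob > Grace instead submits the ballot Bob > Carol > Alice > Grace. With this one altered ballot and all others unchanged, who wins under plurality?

Bob

First-place totals with the altered ballot: Alice 0, Bob 21, Grace 0, Carol 9.
The switch changes the winner from Alice to Bob.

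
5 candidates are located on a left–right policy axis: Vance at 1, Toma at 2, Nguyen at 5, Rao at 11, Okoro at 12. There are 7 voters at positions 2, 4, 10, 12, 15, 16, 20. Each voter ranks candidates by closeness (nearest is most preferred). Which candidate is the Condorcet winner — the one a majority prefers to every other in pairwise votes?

With single-peaked preferences on a line, the Condorcet winner is the candidate closest to the median voter.
The median voter (position 12) is closest to Okoro at 12.
Check: Okoro vs Nguyen — voters closer to Okoro: 5 of 7.

Okoro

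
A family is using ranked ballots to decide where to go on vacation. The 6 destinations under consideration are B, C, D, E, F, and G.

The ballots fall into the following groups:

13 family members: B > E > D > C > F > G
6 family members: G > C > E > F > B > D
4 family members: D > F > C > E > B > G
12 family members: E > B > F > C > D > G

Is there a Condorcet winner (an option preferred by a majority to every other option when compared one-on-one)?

Yes

Head-to-head results (35 voters total):
B vs C: B wins 25–10.
B vs D: B wins 31–4.
B vs E: E wins 22–13.
B vs F: B wins 25–10.
B vs G: B wins 29–6.
C vs D: C wins 18–17.
C vs E: E wins 25–10.
C vs F: C wins 19–16.
C vs G: C wins 29–6.
D vs E: E wins 31–4.
D vs F: F wins 18–17.
D vs G: D wins 29–6.
E vs F: E wins 31–4.
E vs G: E wins 29–6.
F vs G: F wins 29–6.
E beats each rival — B (22–13), C (25–10), D (31–4), F (31–4), G (29–6) — so E is the Condorcet winner.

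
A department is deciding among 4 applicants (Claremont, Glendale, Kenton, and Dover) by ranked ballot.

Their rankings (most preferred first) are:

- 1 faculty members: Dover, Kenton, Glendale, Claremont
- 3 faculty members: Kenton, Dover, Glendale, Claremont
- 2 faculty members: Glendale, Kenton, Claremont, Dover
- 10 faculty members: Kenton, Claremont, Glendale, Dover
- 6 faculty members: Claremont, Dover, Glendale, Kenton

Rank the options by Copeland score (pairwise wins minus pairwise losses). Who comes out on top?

Pairwise results:
  Claremont vs Glendale: Claremont wins 16–6.
  Claremont vs Kenton: Kenton wins 16–6.
  Claremont vs Dover: Claremont wins 18–4.
  Glendale vs Kenton: Kenton wins 14–8.
  Glendale vs Dover: Glendale wins 12–10.
  Kenton vs Dover: Kenton wins 15–7.
Copeland scores (wins − losses):
  Claremont: 2 − 1 = 1
  Glendale: 1 − 2 = -1
  Kenton: 3 − 0 = 3
  Dover: 0 − 3 = -3
Kenton has the best Copeland score.

Kenton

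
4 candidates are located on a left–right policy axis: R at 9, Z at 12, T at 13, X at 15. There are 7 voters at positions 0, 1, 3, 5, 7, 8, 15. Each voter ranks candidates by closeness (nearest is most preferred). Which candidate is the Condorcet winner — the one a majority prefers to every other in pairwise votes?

With single-peaked preferences on a line, the Condorcet winner is the candidate closest to the median voter.
The median voter (position 5) is closest to R at 9.
Check: R vs Z — voters closer to R: 6 of 7.

R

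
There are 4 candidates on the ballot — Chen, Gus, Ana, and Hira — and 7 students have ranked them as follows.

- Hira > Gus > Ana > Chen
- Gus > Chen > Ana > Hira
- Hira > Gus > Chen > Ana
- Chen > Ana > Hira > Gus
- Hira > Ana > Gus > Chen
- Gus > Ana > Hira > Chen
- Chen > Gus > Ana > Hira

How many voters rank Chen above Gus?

2

Ballots ranking Chen above Gus: 2.
Ballots ranking Gus above Chen: 5.
So 2 of 7 voters prefer Chen to Gus.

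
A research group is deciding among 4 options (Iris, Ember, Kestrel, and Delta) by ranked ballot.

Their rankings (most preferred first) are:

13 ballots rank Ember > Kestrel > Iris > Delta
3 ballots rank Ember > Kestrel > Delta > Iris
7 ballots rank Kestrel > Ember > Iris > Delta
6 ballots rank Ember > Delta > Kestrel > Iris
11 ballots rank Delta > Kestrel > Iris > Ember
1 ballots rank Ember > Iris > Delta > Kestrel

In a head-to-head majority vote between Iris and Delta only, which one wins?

Ballots ranking Iris above Delta: 13+7+1 = 21.
Ballots ranking Delta above Iris: 3+6+11 = 20.
Iris wins the head-to-head, 21–20.

Iris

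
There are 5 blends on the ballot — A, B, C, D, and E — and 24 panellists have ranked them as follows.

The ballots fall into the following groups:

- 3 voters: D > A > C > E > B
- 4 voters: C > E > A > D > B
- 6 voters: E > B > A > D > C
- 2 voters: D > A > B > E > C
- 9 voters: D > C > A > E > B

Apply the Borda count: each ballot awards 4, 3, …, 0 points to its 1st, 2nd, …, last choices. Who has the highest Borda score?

Borda scores:
  A: 3·3 + 4·2 + 6·2 + 2·3 + 9·2 = 53
  B: 3·0 + 4·0 + 6·3 + 2·2 + 9·0 = 22
  C: 3·2 + 4·4 + 6·0 + 2·0 + 9·3 = 49
  D: 3·4 + 4·1 + 6·1 + 2·4 + 9·4 = 66
  E: 3·1 + 4·3 + 6·4 + 2·1 + 9·1 = 50
D has the highest total.

D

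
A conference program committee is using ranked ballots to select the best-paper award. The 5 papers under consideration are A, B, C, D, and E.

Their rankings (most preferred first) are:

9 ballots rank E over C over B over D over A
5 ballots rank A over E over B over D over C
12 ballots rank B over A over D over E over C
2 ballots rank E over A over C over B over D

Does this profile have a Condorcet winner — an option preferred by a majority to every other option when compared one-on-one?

No

Head-to-head results (28 voters total):
A vs B: B wins 21–7.
A vs C: A wins 19–9.
A vs D: A wins 19–9.
A vs E: A wins 17–11.
B vs C: B wins 17–11.
B vs D: B wins 28–0.
B vs E: E wins 16–12.
C vs D: D wins 17–11.
C vs E: E wins 28–0.
D vs E: E wins 16–12.
No candidate beats all others: A beats E beats B beats A, a majority cycle.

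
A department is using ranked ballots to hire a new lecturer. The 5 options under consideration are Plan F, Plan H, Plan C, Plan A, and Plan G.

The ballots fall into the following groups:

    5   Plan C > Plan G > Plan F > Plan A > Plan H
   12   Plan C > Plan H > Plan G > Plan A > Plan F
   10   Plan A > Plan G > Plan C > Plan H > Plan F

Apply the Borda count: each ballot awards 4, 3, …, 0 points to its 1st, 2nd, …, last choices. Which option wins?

Borda scores:
  Plan F: 5·2 + 12·0 + 10·0 = 10
  Plan H: 5·0 + 12·3 + 10·1 = 46
  Plan C: 5·4 + 12·4 + 10·2 = 88
  Plan A: 5·1 + 12·1 + 10·4 = 57
  Plan G: 5·3 + 12·2 + 10·3 = 69
Plan C has the highest total.

Plan C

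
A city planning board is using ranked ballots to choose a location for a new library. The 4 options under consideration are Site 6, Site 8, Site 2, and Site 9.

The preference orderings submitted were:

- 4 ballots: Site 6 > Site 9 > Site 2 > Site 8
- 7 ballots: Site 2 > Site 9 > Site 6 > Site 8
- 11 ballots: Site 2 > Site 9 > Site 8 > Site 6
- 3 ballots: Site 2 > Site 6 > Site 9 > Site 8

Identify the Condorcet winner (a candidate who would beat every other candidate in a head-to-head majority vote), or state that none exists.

Head-to-head results (25 voters total):
Site 6 vs Site 8: Site 6 wins 14–11.
Site 6 vs Site 2: Site 2 wins 21–4.
Site 6 vs Site 9: Site 9 wins 18–7.
Site 8 vs Site 2: Site 2 wins 25–0.
Site 8 vs Site 9: Site 9 wins 25–0.
Site 2 vs Site 9: Site 2 wins 21–4.
Site 2 beats each rival — Site 6 (21–4), Site 8 (25–0), Site 9 (21–4) — so Site 2 is the Condorcet winner.

Site 2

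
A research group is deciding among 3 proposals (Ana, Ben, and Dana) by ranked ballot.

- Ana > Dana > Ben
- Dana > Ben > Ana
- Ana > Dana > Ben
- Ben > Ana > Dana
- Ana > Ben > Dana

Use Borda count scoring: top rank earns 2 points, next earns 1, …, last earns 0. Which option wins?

Borda scores:
  Ana: 2 + 0 + 2 + 1 + 2 = 7
  Ben: 0 + 1 + 0 + 2 + 1 = 4
  Dana: 1 + 2 + 1 + 0 + 0 = 4
Ana has the highest total.

Ana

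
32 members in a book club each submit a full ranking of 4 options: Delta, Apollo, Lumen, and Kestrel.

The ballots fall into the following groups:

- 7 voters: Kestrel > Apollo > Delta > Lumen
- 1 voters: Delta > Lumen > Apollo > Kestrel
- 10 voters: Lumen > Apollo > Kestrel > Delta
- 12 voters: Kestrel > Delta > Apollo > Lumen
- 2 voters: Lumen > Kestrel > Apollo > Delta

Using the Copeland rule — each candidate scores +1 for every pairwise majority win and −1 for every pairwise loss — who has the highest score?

Pairwise results:
  Delta vs Apollo: Apollo wins 19–13.
  Delta vs Lumen: Delta wins 20–12.
  Delta vs Kestrel: Kestrel wins 31–1.
  Apollo vs Lumen: Apollo wins 19–13.
  Apollo vs Kestrel: Kestrel wins 21–11.
  Lumen vs Kestrel: Kestrel wins 19–13.
Copeland scores (wins − losses):
  Delta: 1 − 2 = -1
  Apollo: 2 − 1 = 1
  Lumen: 0 − 3 = -3
  Kestrel: 3 − 0 = 3
Kestrel has the best Copeland score.

Kestrel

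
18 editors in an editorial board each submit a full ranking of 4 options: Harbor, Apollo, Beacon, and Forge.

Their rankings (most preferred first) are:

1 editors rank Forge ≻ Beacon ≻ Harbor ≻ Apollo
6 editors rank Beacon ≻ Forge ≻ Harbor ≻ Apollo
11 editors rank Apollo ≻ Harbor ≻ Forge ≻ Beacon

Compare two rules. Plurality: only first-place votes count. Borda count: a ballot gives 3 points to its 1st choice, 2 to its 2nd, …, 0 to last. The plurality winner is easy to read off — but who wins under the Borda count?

Plurality first-place counts: Harbor 0, Apollo 11, Beacon 6, Forge 1 → Apollo.
Borda totals: Harbor 29, Apollo 33, Beacon 20, Forge 26 → Apollo.

Apollo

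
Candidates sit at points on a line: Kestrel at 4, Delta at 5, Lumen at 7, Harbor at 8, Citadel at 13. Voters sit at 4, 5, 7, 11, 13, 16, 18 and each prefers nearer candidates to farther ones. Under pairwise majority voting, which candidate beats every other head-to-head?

With single-peaked preferences on a line, the Condorcet winner is the candidate closest to the median voter.
The median voter (position 11) is closest to Citadel at 13.
Check: Citadel vs Kestrel — voters closer to Citadel: 4 of 7.

Citadel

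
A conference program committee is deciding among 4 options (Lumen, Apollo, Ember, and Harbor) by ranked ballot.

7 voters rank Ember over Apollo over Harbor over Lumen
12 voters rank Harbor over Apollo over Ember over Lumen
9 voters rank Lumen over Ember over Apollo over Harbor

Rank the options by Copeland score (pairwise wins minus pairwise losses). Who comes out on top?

Pairwise results:
  Lumen vs Apollo: Apollo wins 19–9.
  Lumen vs Ember: Ember wins 19–9.
  Lumen vs Harbor: Harbor wins 19–9.
  Apollo vs Ember: Ember wins 16–12.
  Apollo vs Harbor: Apollo wins 16–12.
  Ember vs Harbor: Ember wins 16–12.
Copeland scores (wins − losses):
  Lumen: 0 − 3 = -3
  Apollo: 2 − 1 = 1
  Ember: 3 − 0 = 3
  Harbor: 1 − 2 = -1
Ember has the best Copeland score.

Ember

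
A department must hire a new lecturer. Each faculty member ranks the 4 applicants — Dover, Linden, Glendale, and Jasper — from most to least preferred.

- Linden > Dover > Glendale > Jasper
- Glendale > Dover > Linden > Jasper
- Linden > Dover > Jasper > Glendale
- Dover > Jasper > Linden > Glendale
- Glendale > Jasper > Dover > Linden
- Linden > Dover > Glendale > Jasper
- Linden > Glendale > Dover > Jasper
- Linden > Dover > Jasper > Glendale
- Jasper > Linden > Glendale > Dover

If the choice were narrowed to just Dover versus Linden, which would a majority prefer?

Ballots ranking Dover above Linden: 3.
Ballots ranking Linden above Dover: 6.
Linden wins the head-to-head, 6–3.

Linden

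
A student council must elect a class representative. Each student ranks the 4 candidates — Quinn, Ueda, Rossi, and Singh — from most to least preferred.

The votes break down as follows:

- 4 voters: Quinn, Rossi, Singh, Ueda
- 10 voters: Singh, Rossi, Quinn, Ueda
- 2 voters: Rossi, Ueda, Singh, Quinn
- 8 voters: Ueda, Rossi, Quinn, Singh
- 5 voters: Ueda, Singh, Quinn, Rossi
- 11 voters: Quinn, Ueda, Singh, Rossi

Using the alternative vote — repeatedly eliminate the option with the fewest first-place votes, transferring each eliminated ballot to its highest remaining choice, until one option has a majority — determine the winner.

Round 1: Quinn 15, Ueda 13, Singh 10, Rossi 2. Rossi has the fewest and is eliminated.
Round 2: Quinn 15, Ueda 15, Singh 10. Singh has the fewest and is eliminated.
Round 3: Quinn 25, Ueda 15. Quinn has a majority.

Quinn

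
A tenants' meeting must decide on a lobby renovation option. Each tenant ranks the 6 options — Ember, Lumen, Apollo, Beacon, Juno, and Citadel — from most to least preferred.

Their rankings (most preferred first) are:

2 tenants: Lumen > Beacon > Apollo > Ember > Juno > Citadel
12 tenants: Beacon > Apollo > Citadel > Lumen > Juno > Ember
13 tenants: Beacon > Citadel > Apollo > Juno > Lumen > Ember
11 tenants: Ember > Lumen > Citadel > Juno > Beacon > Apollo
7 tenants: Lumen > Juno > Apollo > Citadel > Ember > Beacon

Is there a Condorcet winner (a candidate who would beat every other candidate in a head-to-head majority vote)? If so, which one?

Head-to-head results (45 voters total):
Ember vs Lumen: Lumen wins 34–11.
Ember vs Apollo: Apollo wins 34–11.
Ember vs Beacon: Beacon wins 27–18.
Ember vs Juno: Juno wins 32–13.
Ember vs Citadel: Citadel wins 32–13.
Lumen vs Apollo: Apollo wins 25–20.
Lumen vs Beacon: Beacon wins 25–20.
Lumen vs Juno: Lumen wins 32–13.
Lumen vs Citadel: Citadel wins 25–20.
Apollo vs Beacon: Beacon wins 38–7.
Apollo vs Juno: Apollo wins 27–18.
Apollo vs Citadel: Citadel wins 24–21.
Beacon vs Juno: Beacon wins 27–18.
Beacon vs Citadel: Beacon wins 27–18.
Juno vs Citadel: Citadel wins 36–9.
Beacon beats each rival — Ember (27–18), Lumen (25–20), Apollo (38–7), Juno (27–18), Citadel (27–18) — so Beacon is the Condorcet winner.

Beacon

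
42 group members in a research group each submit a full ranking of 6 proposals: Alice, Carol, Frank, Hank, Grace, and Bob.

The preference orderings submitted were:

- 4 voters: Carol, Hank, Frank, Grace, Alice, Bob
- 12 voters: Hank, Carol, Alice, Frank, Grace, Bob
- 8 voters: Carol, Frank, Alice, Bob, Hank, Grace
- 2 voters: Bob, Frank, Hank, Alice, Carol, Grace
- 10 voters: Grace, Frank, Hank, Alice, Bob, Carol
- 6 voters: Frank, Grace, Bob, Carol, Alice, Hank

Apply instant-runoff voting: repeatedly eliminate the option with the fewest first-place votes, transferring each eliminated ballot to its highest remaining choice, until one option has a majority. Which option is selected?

Round 1: Carol 12, Hank 12, Grace 10, Frank 6, Bob 2, Alice 0. Alice has the fewest and is eliminated.
Round 2: Carol 12, Hank 12, Grace 10, Frank 6, Bob 2. Bob has the fewest and is eliminated.
Round 3: Carol 12, Hank 12, Grace 10, Frank 8. Frank has the fewest and is eliminated.
Round 4: Grace 16, Hank 14, Carol 12. Carol has the fewest and is eliminated.
Round 5: Hank 26, Grace 16. Hank has a majority.

Hank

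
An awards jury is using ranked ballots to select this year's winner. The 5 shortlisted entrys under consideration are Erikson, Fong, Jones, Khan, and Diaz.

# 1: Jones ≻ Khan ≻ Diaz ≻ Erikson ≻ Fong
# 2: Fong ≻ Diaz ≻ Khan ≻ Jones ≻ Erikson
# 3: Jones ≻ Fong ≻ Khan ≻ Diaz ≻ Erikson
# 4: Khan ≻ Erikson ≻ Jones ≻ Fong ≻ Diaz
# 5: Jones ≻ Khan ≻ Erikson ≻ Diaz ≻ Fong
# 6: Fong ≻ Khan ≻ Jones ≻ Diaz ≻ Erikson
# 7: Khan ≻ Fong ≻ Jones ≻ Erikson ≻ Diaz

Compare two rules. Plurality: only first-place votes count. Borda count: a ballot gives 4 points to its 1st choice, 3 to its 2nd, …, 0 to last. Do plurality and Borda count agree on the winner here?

No

Plurality first-place counts: Erikson 0, Fong 2, Jones 3, Khan 2, Diaz 0 → Jones.
Borda totals: Erikson 7, Fong 15, Jones 19, Khan 21, Diaz 8 → Khan.
The two rules disagree: plurality picks Jones, Borda picks Khan.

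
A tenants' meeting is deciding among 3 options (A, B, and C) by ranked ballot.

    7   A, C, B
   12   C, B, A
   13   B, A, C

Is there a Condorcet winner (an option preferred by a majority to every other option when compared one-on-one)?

Head-to-head results (32 voters total):
A vs B: B wins 25–7.
A vs C: A wins 20–12.
B vs C: C wins 19–13.
No candidate beats all others: A beats C beats B beats A, a majority cycle.

No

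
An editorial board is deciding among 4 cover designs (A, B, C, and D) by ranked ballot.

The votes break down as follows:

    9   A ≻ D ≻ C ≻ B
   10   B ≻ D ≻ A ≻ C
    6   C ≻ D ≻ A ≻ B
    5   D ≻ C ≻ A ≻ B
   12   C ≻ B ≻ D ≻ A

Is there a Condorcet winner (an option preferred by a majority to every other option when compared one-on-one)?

No

Head-to-head results (42 voters total):
A vs B: B wins 22–20.
A vs C: C wins 23–19.
A vs D: D wins 33–9.
B vs C: C wins 32–10.
B vs D: B wins 22–20.
C vs D: D wins 24–18.
No candidate beats all others: B beats D beats C beats B, a majority cycle.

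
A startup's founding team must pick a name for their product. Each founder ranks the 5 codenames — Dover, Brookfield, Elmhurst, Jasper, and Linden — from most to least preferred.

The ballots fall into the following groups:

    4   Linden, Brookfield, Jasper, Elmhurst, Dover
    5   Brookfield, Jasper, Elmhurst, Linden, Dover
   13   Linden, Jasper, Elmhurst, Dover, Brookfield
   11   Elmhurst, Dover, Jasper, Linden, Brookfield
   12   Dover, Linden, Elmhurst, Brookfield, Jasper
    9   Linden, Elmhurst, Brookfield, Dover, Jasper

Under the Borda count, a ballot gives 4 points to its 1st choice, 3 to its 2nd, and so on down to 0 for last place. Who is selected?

Linden

Borda scores:
  Dover: 4·0 + 5·0 + 13·1 + 11·3 + 12·4 + 9·1 = 103
  Brookfield: 4·3 + 5·4 + 13·0 + 11·0 + 12·1 + 9·2 = 62
  Elmhurst: 4·1 + 5·2 + 13·2 + 11·4 + 12·2 + 9·3 = 135
  Jasper: 4·2 + 5·3 + 13·3 + 11·2 + 12·0 + 9·0 = 84
  Linden: 4·4 + 5·1 + 13·4 + 11·1 + 12·3 + 9·4 = 156
Linden has the highest total.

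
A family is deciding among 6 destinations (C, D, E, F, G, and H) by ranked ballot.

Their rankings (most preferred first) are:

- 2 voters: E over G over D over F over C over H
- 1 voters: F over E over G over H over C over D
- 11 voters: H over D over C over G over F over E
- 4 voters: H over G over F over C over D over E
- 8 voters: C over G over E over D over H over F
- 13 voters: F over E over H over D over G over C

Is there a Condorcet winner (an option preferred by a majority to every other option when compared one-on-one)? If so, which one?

Head-to-head results (39 voters total):
C vs D: D wins 26–13.
C vs E: C wins 23–16.
C vs F: F wins 20–19.
C vs G: G wins 20–19.
C vs H: H wins 29–10.
D vs E: E wins 24–15.
D vs F: D wins 21–18.
D vs G: D wins 24–15.
D vs H: H wins 29–10.
E vs F: F wins 29–10.
E vs G: G wins 23–16.
E vs H: E wins 24–15.
F vs G: G wins 25–14.
F vs H: H wins 23–16.
G vs H: H wins 28–11.
No candidate beats all others: C beats E beats D beats C, a majority cycle.

There is no Condorcet winner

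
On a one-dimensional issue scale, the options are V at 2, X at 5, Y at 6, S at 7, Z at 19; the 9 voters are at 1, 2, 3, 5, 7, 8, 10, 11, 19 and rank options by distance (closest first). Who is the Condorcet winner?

S

With single-peaked preferences on a line, the Condorcet winner is the candidate closest to the median voter.
The median voter (position 7) is closest to S at 7.
Check: S vs V — voters closer to S: 6 of 9.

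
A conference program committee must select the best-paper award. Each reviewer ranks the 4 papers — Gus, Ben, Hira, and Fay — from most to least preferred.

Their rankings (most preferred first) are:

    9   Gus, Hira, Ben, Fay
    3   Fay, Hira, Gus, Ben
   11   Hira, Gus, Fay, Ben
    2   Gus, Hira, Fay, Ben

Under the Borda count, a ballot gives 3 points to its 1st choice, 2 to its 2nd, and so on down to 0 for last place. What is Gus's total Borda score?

58

Borda scores:
  Gus: 9·3 + 3·1 + 11·2 + 2·3 = 58
  Ben: 9·1 + 3·0 + 11·0 + 2·0 = 9
  Hira: 9·2 + 3·2 + 11·3 + 2·2 = 61
  Fay: 9·0 + 3·3 + 11·1 + 2·1 = 22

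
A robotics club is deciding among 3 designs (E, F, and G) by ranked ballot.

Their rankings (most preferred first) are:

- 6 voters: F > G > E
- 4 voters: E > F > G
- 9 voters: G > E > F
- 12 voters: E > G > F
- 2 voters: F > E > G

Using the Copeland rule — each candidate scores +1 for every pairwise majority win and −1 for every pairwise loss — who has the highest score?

Pairwise results:
  E vs F: E wins 25–8.
  E vs G: E wins 18–15.
  F vs G: G wins 21–12.
Copeland scores (wins − losses):
  E: 2 − 0 = 2
  F: 0 − 2 = -2
  G: 1 − 1 = 0
E has the best Copeland score.

E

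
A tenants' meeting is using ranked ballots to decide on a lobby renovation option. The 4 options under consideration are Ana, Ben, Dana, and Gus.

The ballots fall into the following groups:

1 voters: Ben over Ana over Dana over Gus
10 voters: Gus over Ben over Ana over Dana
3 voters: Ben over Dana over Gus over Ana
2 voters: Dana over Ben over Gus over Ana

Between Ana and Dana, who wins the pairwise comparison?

Ana

Ballots ranking Ana above Dana: 1+10 = 11.
Ballots ranking Dana above Ana: 3+2 = 5.
Ana wins the head-to-head, 11–5.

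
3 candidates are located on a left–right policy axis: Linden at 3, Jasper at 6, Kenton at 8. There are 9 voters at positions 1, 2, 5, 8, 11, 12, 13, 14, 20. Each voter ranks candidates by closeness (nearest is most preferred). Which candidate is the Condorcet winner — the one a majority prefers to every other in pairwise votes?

With single-peaked preferences on a line, the Condorcet winner is the candidate closest to the median voter.
The median voter (position 11) is closest to Kenton at 8.
Check: Kenton vs Jasper — voters closer to Kenton: 6 of 9.

Kenton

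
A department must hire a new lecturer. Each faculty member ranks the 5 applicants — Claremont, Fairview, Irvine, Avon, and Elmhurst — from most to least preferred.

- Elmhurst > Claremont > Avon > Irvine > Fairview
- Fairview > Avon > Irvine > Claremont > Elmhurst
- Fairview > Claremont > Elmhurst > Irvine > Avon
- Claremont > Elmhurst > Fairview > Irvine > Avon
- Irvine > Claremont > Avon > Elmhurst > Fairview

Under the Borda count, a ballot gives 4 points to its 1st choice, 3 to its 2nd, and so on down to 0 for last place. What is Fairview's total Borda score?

10

Borda scores:
  Claremont: 3 + 1 + 3 + 4 + 3 = 14
  Fairview: 0 + 4 + 4 + 2 + 0 = 10
  Irvine: 1 + 2 + 1 + 1 + 4 = 9
  Avon: 2 + 3 + 0 + 0 + 2 = 7
  Elmhurst: 4 + 0 + 2 + 3 + 1 = 10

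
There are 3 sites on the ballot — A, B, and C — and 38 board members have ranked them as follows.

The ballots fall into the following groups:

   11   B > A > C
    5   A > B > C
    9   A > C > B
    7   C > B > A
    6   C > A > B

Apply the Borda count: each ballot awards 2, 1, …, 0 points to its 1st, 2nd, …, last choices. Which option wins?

A

Borda scores:
  A: 11·1 + 5·2 + 9·2 + 7·0 + 6·1 = 45
  B: 11·2 + 5·1 + 9·0 + 7·1 + 6·0 = 34
  C: 11·0 + 5·0 + 9·1 + 7·2 + 6·2 = 35
A has the highest total.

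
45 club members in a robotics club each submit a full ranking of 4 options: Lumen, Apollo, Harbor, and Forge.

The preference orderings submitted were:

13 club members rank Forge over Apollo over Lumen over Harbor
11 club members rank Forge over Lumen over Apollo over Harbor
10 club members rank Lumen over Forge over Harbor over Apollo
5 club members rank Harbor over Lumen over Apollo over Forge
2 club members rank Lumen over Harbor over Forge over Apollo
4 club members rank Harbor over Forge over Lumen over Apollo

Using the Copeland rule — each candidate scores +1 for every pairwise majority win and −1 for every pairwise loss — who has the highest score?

Forge

Pairwise results:
  Lumen vs Apollo: Lumen wins 32–13.
  Lumen vs Harbor: Lumen wins 36–9.
  Lumen vs Forge: Forge wins 28–17.
  Apollo vs Harbor: Apollo wins 24–21.
  Apollo vs Forge: Forge wins 40–5.
  Harbor vs Forge: Forge wins 34–11.
Copeland scores (wins − losses):
  Lumen: 2 − 1 = 1
  Apollo: 1 − 2 = -1
  Harbor: 0 − 3 = -3
  Forge: 3 − 0 = 3
Forge has the best Copeland score.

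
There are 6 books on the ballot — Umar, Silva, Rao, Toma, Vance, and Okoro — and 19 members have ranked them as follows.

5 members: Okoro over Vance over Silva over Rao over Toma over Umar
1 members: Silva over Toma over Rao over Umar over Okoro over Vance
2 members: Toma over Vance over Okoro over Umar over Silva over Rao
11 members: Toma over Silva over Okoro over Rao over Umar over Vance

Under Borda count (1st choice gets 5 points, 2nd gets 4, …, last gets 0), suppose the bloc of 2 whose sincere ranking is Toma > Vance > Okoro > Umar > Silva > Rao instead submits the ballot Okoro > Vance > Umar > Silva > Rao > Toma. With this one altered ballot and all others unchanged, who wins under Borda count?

Okoro

Borda totals with the altered ballot: Umar 19, Silva 68, Rao 37, Toma 64, Vance 28, Okoro 69.
The switch changes the winner from Toma to Okoro.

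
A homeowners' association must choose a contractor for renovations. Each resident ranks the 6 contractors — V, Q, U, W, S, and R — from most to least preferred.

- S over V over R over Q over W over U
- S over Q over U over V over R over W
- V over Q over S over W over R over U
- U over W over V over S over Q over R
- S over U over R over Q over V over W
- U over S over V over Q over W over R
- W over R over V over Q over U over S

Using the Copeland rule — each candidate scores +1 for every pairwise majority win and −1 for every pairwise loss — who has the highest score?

Pairwise results:
  V vs Q: V wins 5–2.
  V vs U: U wins 4–3.
  V vs W: V wins 5–2.
  V vs S: S wins 4–3.
  V vs R: V wins 5–2.
  Q vs U: Q wins 4–3.
  Q vs W: Q wins 5–2.
  Q vs S: S wins 5–2.
  Q vs R: Q wins 4–3.
  U vs W: U wins 4–3.
  U vs S: S wins 4–3.
  U vs R: U wins 4–3.
  W vs S: S wins 5–2.
  W vs R: W wins 4–3.
  S vs R: S wins 6–1.
Copeland scores (wins − losses):
  V: 3 − 2 = 1
  Q: 3 − 2 = 1
  U: 3 − 2 = 1
  W: 1 − 4 = -3
  S: 5 − 0 = 5
  R: 0 − 5 = -5
S has the best Copeland score.

S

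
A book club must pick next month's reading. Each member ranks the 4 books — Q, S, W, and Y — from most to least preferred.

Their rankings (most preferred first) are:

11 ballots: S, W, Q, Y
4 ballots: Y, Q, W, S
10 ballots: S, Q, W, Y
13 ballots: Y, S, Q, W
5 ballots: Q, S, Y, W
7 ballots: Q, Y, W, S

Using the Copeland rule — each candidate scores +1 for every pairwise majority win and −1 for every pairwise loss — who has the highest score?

Pairwise results:
  Q vs S: S wins 34–16.
  Q vs W: Q wins 39–11.
  Q vs Y: Q wins 33–17.
  S vs W: S wins 39–11.
  S vs Y: S wins 26–24.
  W vs Y: Y wins 29–21.
Copeland scores (wins − losses):
  Q: 2 − 1 = 1
  S: 3 − 0 = 3
  W: 0 − 3 = -3
  Y: 1 − 2 = -1
S has the best Copeland score.

S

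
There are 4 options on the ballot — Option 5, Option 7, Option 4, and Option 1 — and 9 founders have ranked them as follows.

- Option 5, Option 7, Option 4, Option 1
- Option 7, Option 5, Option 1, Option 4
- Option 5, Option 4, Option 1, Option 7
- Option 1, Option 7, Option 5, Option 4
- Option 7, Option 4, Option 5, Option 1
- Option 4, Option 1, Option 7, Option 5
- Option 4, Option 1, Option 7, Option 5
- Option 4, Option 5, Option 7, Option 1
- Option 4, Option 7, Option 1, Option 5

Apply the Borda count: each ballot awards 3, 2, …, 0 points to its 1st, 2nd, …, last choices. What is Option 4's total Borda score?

Borda scores:
  Option 5: 3 + 2 + 3 + 1 + 1 + 0 + 0 + 2 + 0 = 12
  Option 7: 2 + 3 + 0 + 2 + 3 + 1 + 1 + 1 + 2 = 15
  Option 4: 1 + 0 + 2 + 0 + 2 + 3 + 3 + 3 + 3 = 17
  Option 1: 0 + 1 + 1 + 3 + 0 + 2 + 2 + 0 + 1 = 10

17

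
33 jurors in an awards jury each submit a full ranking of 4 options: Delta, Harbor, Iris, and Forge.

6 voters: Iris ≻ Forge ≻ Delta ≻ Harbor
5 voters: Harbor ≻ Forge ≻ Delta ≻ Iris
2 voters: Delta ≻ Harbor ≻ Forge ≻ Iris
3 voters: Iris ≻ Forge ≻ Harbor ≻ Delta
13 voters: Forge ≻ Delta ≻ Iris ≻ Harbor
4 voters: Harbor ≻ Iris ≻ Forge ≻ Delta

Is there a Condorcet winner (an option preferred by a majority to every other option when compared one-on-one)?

Head-to-head results (33 voters total):
Delta vs Harbor: Delta wins 21–12.
Delta vs Iris: Delta wins 20–13.
Delta vs Forge: Forge wins 31–2.
Harbor vs Iris: Iris wins 22–11.
Harbor vs Forge: Forge wins 22–11.
Iris vs Forge: Forge wins 20–13.
Forge beats each rival — Delta (31–2), Harbor (22–11), Iris (20–13) — so Forge is the Condorcet winner.

Yes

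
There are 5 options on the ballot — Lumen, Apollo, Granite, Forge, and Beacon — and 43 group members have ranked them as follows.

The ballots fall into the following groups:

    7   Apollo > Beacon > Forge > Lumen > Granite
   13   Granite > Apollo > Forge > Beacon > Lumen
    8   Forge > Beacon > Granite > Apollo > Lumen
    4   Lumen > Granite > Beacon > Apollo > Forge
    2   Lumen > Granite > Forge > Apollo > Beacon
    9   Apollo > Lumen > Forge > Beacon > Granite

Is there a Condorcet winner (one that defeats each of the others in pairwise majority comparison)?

No

Head-to-head results (43 voters total):
Lumen vs Apollo: Apollo wins 37–6.
Lumen vs Granite: Lumen wins 22–21.
Lumen vs Forge: Forge wins 28–15.
Lumen vs Beacon: Beacon wins 28–15.
Apollo vs Granite: Granite wins 27–16.
Apollo vs Forge: Apollo wins 33–10.
Apollo vs Beacon: Apollo wins 31–12.
Granite vs Forge: Forge wins 24–19.
Granite vs Beacon: Beacon wins 24–19.
Forge vs Beacon: Forge wins 32–11.
No candidate beats all others: Lumen beats Granite beats Apollo beats Lumen, a majority cycle.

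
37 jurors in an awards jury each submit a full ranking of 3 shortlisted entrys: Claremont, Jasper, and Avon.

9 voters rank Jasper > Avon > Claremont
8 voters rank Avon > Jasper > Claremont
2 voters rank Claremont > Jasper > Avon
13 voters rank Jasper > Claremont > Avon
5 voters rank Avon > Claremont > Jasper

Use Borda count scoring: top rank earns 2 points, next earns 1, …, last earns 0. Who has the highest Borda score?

Jasper

Borda scores:
  Claremont: 9·0 + 8·0 + 2·2 + 13·1 + 5·1 = 22
  Jasper: 9·2 + 8·1 + 2·1 + 13·2 + 5·0 = 54
  Avon: 9·1 + 8·2 + 2·0 + 13·0 + 5·2 = 35
Jasper has the highest total.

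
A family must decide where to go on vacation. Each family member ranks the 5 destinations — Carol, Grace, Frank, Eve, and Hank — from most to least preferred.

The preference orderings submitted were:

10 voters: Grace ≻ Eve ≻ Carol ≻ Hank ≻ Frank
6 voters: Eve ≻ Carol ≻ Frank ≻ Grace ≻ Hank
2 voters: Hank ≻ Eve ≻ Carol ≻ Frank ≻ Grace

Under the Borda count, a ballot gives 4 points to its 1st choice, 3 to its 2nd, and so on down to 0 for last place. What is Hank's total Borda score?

18

Borda scores:
  Carol: 10·2 + 6·3 + 2·2 = 42
  Grace: 10·4 + 6·1 + 2·0 = 46
  Frank: 10·0 + 6·2 + 2·1 = 14
  Eve: 10·3 + 6·4 + 2·3 = 60
  Hank: 10·1 + 6·0 + 2·4 = 18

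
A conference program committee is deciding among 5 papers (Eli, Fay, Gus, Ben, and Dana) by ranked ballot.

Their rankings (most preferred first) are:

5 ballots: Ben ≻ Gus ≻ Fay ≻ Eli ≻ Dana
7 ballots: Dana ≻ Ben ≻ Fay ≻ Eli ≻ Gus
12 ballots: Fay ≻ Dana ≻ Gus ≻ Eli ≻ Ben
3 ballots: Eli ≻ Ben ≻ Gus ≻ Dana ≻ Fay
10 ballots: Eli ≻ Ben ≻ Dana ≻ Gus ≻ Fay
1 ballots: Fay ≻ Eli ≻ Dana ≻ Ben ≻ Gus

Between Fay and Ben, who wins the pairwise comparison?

Ballots ranking Fay above Ben: 12+1 = 13.
Ballots ranking Ben above Fay: 5+7+3+10 = 25.
Ben wins the head-to-head, 25–13.

Ben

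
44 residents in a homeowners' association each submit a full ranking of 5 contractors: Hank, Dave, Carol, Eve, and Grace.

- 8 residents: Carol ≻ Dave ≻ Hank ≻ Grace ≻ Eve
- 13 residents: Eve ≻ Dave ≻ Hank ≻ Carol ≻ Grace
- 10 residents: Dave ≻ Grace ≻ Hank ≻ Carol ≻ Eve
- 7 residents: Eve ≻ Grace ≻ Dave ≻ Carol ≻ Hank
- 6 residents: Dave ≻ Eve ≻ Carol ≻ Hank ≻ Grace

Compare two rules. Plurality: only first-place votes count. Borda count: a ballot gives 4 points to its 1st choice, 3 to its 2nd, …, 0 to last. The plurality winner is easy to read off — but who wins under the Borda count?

Plurality first-place counts: Hank 0, Dave 16, Carol 8, Eve 20, Grace 0 → Eve.
Borda totals: Hank 68, Dave 141, Carol 74, Eve 98, Grace 59 → Dave.

Dave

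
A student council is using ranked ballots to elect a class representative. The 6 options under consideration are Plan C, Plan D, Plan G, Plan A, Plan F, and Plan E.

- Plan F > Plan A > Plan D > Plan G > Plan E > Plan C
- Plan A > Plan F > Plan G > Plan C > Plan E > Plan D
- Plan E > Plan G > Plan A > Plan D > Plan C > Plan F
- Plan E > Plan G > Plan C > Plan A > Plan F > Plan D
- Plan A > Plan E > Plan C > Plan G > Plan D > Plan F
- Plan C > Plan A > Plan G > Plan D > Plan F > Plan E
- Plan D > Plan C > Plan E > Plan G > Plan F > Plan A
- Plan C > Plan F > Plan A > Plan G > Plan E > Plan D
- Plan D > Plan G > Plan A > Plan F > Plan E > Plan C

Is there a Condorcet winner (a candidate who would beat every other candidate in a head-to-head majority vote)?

Yes

Head-to-head results (9 voters total):
Plan C vs Plan D: Plan C wins 5–4.
Plan C vs Plan G: Plan G wins 5–4.
Plan C vs Plan A: Plan A wins 5–4.
Plan C vs Plan F: Plan C wins 6–3.
Plan C vs Plan E: Plan E wins 5–4.
Plan D vs Plan G: Plan G wins 6–3.
Plan D vs Plan A: Plan A wins 7–2.
Plan D vs Plan F: Plan D wins 5–4.
Plan D vs Plan E: Plan E wins 5–4.
Plan G vs Plan A: Plan A wins 5–4.
Plan G vs Plan F: Plan G wins 6–3.
Plan G vs Plan E: Plan G wins 5–4.
Plan A vs Plan F: Plan A wins 6–3.
Plan A vs Plan E: Plan A wins 6–3.
Plan F vs Plan E: Plan F wins 5–4.
Plan A beats each rival — Plan C (5–4), Plan D (7–2), Plan G (5–4), Plan F (6–3), Plan E (6–3) — so Plan A is the Condorcet winner.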